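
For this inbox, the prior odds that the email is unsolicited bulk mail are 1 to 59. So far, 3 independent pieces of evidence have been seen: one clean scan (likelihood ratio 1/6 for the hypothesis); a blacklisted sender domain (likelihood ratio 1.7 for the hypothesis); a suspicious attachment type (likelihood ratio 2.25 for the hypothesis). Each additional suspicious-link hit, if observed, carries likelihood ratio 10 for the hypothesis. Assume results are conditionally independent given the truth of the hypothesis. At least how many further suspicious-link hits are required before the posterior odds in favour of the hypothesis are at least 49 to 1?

4

Prior odds = 1/59.
Combined Bayes factor of the evidence already in hand = (1/6) × 1.7 × 2.25 = 0.6375.
Odds after that evidence = (1/59) × 0.6375 = 51/4720.
Target odds = 49.
Need 10ⁿ ≥ 49 ÷ (51/4720) = 231280/51.
10³ = 1000 falls short of 231280/51 but 10⁴ = 10000 reaches it, so n = 4.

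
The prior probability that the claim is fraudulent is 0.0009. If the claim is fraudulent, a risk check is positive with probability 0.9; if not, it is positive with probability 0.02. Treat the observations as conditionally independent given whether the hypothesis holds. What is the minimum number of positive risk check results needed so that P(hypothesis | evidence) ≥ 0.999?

Prior odds: 0.0009 ÷ 0.9991 = 9/9991.
Likelihood ratio of a positive = 0.9/0.02 = 45.
Target odds: 0.999 ÷ 0.001 = 999.
Require 45ⁿ ≥ 999 ÷ (9/9991) = 1109001.
45³ = 91125 falls short of 1109001 but 45⁴ = 4100625 reaches it, so n = 4.

4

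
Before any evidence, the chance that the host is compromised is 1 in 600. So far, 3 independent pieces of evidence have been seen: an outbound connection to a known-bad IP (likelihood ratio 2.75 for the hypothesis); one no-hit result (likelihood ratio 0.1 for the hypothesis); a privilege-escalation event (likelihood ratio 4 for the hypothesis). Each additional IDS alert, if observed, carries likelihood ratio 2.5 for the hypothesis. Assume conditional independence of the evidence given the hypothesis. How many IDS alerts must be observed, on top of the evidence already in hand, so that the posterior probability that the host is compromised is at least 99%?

12

Prior odds = (1/600)/(599/600) = 1/599.
Combined Bayes factor of the evidence already in hand = 2.75 × 0.1 × 4 = 1.1.
Odds after that evidence = (1/599) × 1.1 = 11/5990.
Target odds = 0.99/0.01 = 99.
Need 2.5ⁿ ≥ 99 ÷ (11/5990) = 53910.
2.5¹¹ = 48828125/2048 falls short of 53910 but 2.5¹² = 244140625/4096 reaches it, so n = 12.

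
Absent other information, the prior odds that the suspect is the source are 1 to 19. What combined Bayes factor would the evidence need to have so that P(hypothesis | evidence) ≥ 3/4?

Prior odds = 1/19.
Target odds = 0.75/0.25 = 3.
Required Bayes factor = 3 ÷ (1/19) = 57.

57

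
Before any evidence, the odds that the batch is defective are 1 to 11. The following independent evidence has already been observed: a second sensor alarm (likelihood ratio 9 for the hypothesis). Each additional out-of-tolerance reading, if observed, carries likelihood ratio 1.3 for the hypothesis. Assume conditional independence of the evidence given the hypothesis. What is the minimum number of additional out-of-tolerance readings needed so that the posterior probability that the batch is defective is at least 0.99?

Prior odds = 1/11.
Bayes factor of the evidence already in hand = 9.
Odds after that evidence = (1/11) × 9 = 9/11.
Target odds = 0.99/0.01 = 99.
Need 1.3ⁿ ≥ 99 ÷ (9/11) = 121.
1.3¹⁸ ≈112.455 falls short of 121 but 1.3¹⁹ ≈146.192 reaches it, so n = 19.

19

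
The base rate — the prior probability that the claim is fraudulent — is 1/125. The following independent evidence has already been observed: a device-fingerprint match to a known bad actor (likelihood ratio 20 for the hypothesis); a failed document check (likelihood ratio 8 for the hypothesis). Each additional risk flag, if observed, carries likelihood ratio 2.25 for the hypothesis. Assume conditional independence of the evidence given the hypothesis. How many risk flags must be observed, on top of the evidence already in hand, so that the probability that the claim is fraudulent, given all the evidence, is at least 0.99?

6

Prior odds = 0.008/0.992 = 1/124.
Combined Bayes factor of the evidence already in hand = 20 × 8 = 160.
Odds after that evidence = (1/124) × 160 = 40/31.
Target odds = 0.99/0.01 = 99.
Need 2.25ⁿ ≥ 99 ÷ (40/31) = 76.725.
2.25⁵ = 59049/1024 falls short of 76.725 but 2.25⁶ = 531441/4096 reaches it, so n = 6.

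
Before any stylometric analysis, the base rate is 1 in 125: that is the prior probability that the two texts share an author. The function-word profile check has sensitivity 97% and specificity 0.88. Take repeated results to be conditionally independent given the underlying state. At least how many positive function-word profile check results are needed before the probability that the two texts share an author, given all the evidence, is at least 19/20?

4

Prior odds = 0.008/0.992 = 1/124.
False-positive rate = 1 − 0.88 = 0.12; likelihood ratio of a positive = 0.97/0.12 = 97/12.
Target odds: 0.95 ÷ 0.05 = 19.
Need (1/124) × (97/12)ⁿ ≥ 19, i.e. (97/12)ⁿ ≥ 2356.
(97/12)³ = 912673/1728 falls short of 2356 but (97/12)⁴ = 88529281/20736 reaches it, so n = 4.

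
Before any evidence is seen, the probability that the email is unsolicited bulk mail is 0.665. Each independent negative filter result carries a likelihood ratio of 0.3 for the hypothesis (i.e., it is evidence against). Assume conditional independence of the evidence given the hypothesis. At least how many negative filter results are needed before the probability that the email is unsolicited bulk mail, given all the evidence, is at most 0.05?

Prior odds: 0.665 ÷ 0.335 = 133/67.
Likelihood ratio per negative filter result = 0.3.
Target odds: 0.05 ÷ 0.95 = 1/19.
Need (133/67) × 0.3ⁿ ≤ 1/19, i.e. 0.3ⁿ ≤ 67/2527.
0.3³ = 0.027 is still above 67/2527 but 0.3⁴ = 0.0081 is at or below it, so n = 4.

4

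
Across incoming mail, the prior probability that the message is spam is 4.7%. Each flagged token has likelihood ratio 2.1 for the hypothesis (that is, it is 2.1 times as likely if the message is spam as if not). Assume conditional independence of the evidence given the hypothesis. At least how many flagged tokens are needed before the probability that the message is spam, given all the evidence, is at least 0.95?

Prior odds = 0.047/0.953 = 47/953.
Likelihood ratio per flagged token = 2.1.
Target odds: 0.95 ÷ 0.05 = 19.
Require 2.1ⁿ ≥ 19 ÷ (47/953) = 18107/47.
2.1⁸ ≈378.229 falls short of 18107/47 but 2.1⁹ ≈794.28 reaches it, so n = 9.

9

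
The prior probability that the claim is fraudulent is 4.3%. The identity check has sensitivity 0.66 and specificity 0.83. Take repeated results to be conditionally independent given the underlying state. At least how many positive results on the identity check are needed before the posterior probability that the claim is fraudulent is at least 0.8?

4

Prior odds: 0.043 ÷ 0.957 = 43/957.
False-positive rate = 1 − 0.83 = 0.17; likelihood ratio of a positive = 0.66/0.17 = 66/17.
Target posterior odds = 0.8/0.2 = 4.
Need (43/957) × (66/17)ⁿ ≥ 4, i.e. (66/17)ⁿ ≥ 3828/43.
(66/17)³ = 287496/4913 falls short of 3828/43 but (66/17)⁴ = 18974736/83521 reaches it, so n = 4.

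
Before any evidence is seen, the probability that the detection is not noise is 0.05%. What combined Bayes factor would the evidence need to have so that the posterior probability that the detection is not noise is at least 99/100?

Prior odds = 0.0005/0.9995 = 1/1999.
Target odds = 0.99/0.01 = 99.
Required Bayes factor = 99 ÷ (1/1999) = 197901.

197901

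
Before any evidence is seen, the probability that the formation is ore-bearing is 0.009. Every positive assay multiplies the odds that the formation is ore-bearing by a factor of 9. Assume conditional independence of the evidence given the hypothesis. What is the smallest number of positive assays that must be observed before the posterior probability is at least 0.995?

Prior odds = 0.009/0.991 = 9/991.
Likelihood ratio per positive assay = 9.
Target odds: 0.995 ÷ 0.005 = 199.
Require 9ⁿ ≥ 199 ÷ (9/991) = 197209/9.
9⁴ = 6561 falls short of 197209/9 but 9⁵ = 59049 reaches it, so n = 5.

5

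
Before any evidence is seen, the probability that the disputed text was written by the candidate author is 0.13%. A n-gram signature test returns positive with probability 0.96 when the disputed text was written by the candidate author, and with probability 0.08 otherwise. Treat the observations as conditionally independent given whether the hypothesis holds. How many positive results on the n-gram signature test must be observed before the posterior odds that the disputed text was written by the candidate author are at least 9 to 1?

Prior odds: 0.0013 ÷ 0.9987 = 13/9987.
Likelihood ratio of a positive result = 0.96/0.08 = 12.
Target odds = 9.
Require 12ⁿ ≥ 9 ÷ (13/9987) = 89883/13.
12³ = 1728 falls short of 89883/13 but 12⁴ = 20736 reaches it, so n = 4.

4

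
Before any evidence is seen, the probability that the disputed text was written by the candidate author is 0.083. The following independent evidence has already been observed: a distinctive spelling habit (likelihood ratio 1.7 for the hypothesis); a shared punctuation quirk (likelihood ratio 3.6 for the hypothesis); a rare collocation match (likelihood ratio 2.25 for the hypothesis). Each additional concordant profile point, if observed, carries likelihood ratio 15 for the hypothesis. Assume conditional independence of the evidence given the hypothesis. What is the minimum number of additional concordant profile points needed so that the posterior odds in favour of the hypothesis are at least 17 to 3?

1

Prior odds = 0.083/0.917 = 83/917.
Combined Bayes factor of the evidence already in hand = 1.7 × 3.6 × 2.25 = 13.77.
Odds after that evidence = (83/917) × 13.77 = 114291/91700.
Target odds = 17/3.
Need 15ⁿ ≥ 17/3 ÷ (114291/91700) = 91700/20169.
15¹ = 15, which meets the required 91700/20169; so n = 1.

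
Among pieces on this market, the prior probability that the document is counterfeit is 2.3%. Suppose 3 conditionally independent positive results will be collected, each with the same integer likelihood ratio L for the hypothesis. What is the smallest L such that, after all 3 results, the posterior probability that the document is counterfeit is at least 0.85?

7

Prior odds = 0.023/0.977 = 23/977.
Target odds = 0.85/0.15 = 17/3.
Need L³ ≥ 17/3 ÷ (23/977) = 16609/69.
6³ = 216 < 16609/69 ≤ 343 = 7³, so L = 7.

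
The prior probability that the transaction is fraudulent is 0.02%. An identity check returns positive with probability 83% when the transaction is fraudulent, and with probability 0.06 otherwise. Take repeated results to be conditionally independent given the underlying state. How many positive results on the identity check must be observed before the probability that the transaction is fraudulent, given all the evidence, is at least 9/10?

5

Prior odds = 0.0002/0.9998 = 1/4999.
Likelihood ratio of a positive result = 0.83/0.06 = 83/6.
Target odds: 0.9 ÷ 0.1 = 9.
Need (1/4999) × (83/6)ⁿ ≥ 9, i.e. (83/6)ⁿ ≥ 44991.
(83/6)⁴ = 47458321/1296 falls short of 44991 but (83/6)⁵ ≈506564 reaches it, so n = 5.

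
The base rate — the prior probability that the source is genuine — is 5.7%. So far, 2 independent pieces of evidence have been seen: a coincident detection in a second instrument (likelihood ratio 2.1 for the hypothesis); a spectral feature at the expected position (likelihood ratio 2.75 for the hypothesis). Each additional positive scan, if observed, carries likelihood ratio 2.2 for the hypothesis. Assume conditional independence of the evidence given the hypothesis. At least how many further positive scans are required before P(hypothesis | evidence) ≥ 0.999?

11

Prior odds = 0.057/0.943 = 57/943.
Combined Bayes factor of the evidence already in hand = 2.1 × 2.75 = 5.775.
Odds after that evidence = (57/943) × 5.775 = 13167/37720.
Target odds = 0.999/0.001 = 999.
Need 2.2ⁿ ≥ 999 ÷ (13167/37720) = 4186920/1463.
2.2¹⁰ ≈2655.99 falls short of 4186920/1463 but 2.2¹¹ ≈5843.18 reaches it, so n = 11.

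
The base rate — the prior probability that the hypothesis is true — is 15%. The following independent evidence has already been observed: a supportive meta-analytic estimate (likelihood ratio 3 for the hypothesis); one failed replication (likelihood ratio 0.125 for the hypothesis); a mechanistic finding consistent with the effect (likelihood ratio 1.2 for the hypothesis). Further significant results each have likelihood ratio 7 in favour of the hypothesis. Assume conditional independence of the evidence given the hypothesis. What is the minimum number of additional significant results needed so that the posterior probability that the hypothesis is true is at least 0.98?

4

Prior odds = 0.15/0.85 = 3/17.
Combined Bayes factor of the evidence already in hand = 3 × 0.125 × 1.2 = 0.45.
Odds after that evidence = (3/17) × 0.45 = 27/340.
Target odds = 0.98/0.02 = 49.
Need 7ⁿ ≥ 49 ÷ (27/340) = 16660/27.
7³ = 343 falls short of 16660/27 but 7⁴ = 2401 reaches it, so n = 4.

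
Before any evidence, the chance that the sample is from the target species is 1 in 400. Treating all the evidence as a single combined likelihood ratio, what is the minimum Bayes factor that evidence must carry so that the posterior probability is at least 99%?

39501

Prior odds = 0.0025/0.9975 = 1/399.
Target odds = 0.99/0.01 = 99.
Required Bayes factor = 99 ÷ (1/399) = 39501.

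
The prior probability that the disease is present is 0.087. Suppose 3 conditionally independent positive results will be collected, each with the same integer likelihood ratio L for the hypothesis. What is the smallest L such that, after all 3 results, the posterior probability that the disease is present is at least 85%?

Prior odds = 0.087/0.913 = 87/913.
Target odds = 0.85/0.15 = 17/3.
Need L³ ≥ 17/3 ÷ (87/913) = 15521/261.
3³ = 27 < 15521/261 ≤ 64 = 4³, so L = 4.

4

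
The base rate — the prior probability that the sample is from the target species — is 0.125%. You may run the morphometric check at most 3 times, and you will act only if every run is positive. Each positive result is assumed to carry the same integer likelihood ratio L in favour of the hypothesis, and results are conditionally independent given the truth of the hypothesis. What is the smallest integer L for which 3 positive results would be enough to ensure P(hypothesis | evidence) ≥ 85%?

Prior odds = 0.00125/0.99875 = 1/799.
Target odds = 0.85/0.15 = 17/3.
Need L³ ≥ 17/3 ÷ (1/799) = 13583/3.
16³ = 4096 < 13583/3 ≤ 4913 = 17³, so L = 17.

17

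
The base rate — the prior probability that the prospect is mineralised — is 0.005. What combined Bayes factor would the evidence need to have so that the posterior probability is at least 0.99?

Prior odds = 0.005/0.995 = 1/199.
Target odds = 0.99/0.01 = 99.
Required Bayes factor = 99 ÷ (1/199) = 19701.

19701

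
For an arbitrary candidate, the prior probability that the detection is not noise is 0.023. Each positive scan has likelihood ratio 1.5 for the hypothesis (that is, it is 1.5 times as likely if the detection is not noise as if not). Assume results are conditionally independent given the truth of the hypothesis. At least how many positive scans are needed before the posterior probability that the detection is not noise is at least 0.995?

Prior odds: 0.023 ÷ 0.977 = 23/977.
Likelihood ratio per positive scan = 1.5.
Target odds: 0.995 ÷ 0.005 = 199.
Need (23/977) × 1.5ⁿ ≥ 199, i.e. 1.5ⁿ ≥ 194423/23.
1.5²² ≈7481.83 falls short of 194423/23 but 1.5²³ ≈11222.7 reaches it, so n = 23.

23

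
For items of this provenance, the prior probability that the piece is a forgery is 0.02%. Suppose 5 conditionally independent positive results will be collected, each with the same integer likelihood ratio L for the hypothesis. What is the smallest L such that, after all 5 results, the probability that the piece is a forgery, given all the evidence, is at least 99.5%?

Prior odds = 0.0002/0.9998 = 1/4999.
Target odds = 0.995/0.005 = 199.
Need L⁵ ≥ 199 ÷ (1/4999) = 994801.
15⁵ = 759375 < 994801 ≤ 1048576 = 16⁵, so L = 16.

16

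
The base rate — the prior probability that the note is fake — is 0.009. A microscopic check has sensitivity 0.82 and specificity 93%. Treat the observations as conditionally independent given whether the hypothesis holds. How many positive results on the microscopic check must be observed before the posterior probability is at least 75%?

Prior odds: 0.009 ÷ 0.991 = 9/991.
False-positive rate = 1 − 0.93 = 0.07; likelihood ratio of a positive = 0.82/0.07 = 82/7.
Target odds: 0.75 ÷ 0.25 = 3.
Require (82/7)ⁿ ≥ 3 ÷ (9/991) = 991/3.
(82/7)² = 6724/49 falls short of 991/3 but (82/7)³ = 551368/343 reaches it, so n = 3.

3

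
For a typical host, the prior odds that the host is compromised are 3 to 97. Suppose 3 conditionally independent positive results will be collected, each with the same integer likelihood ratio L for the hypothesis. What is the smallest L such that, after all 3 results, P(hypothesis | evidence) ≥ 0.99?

Prior odds = 3/97.
Target odds = 0.99/0.01 = 99.
Need L³ ≥ 99 ÷ (3/97) = 3201.
14³ = 2744 < 3201 ≤ 3375 = 15³, so L = 15.

15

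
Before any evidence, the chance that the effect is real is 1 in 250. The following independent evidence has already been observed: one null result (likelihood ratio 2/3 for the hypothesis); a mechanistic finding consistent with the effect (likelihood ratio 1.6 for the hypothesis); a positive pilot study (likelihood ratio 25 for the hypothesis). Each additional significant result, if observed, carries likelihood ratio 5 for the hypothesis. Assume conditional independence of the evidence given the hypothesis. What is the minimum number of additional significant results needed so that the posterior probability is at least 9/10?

3

Prior odds = 0.004/0.996 = 1/249.
Combined Bayes factor of the evidence already in hand = (2/3) × 1.6 × 25 = 80/3.
Odds after that evidence = (1/249) × 80/3 = 80/747.
Target odds = 0.9/0.1 = 9.
Need 5ⁿ ≥ 9 ÷ (80/747) = 84.0375.
5² = 25 falls short of 84.0375 but 5³ = 125 reaches it, so n = 3.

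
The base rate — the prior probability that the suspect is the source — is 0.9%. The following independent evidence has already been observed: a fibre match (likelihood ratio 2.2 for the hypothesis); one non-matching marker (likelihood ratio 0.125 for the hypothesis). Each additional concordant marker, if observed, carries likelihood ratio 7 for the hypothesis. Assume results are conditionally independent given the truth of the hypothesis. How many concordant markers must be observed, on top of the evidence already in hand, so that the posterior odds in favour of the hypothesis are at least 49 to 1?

Prior odds = 0.009/0.991 = 9/991.
Combined Bayes factor of the evidence already in hand = 2.2 × 0.125 = 0.275.
Odds after that evidence = (9/991) × 0.275 = 99/39640.
Target odds = 49.
Need 7ⁿ ≥ 49 ÷ (99/39640) = 1942360/99.
7⁵ = 16807 falls short of 1942360/99 but 7⁶ = 117649 reaches it, so n = 6.

6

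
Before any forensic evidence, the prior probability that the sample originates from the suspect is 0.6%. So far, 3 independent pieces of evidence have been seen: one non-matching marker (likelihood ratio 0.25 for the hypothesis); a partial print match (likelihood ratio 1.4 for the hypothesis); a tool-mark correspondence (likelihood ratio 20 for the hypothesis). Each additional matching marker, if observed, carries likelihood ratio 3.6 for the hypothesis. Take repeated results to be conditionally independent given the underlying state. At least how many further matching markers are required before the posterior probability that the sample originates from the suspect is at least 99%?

7

Prior odds = 0.006/0.994 = 3/497.
Combined Bayes factor of the evidence already in hand = 0.25 × 1.4 × 20 = 7.
Odds after that evidence = (3/497) × 7 = 3/71.
Target odds = 0.99/0.01 = 99.
Need 3.6ⁿ ≥ 99 ÷ (3/71) = 2343.
3.6⁶ = 34012224/15625 falls short of 2343 but 3.6⁷ = 612220032/78125 reaches it, so n = 7.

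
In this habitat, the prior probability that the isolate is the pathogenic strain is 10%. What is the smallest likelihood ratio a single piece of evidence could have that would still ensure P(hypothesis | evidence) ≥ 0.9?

81

Prior odds = 0.1/0.9 = 1/9.
Target odds = 0.9/0.1 = 9.
Required Bayes factor = 9 ÷ (1/9) = 81.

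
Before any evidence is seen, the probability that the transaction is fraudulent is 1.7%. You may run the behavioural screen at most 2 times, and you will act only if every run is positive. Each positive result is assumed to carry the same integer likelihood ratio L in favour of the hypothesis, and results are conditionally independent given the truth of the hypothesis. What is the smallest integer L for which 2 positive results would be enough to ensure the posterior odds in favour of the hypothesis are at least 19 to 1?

34

Prior odds = 0.017/0.983 = 17/983.
Target odds = 19.
Need L² ≥ 19 ÷ (17/983) = 18677/17.
33² = 1089 < 18677/17 ≤ 1156 = 34², so L = 34.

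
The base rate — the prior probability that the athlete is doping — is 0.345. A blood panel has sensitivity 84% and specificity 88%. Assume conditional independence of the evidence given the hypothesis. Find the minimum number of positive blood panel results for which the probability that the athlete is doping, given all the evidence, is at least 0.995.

Prior odds: 0.345 ÷ 0.655 = 69/131.
False-positive rate = 1 − 0.88 = 0.12; likelihood ratio of a positive = 0.84/0.12 = 7.
Target posterior odds = 0.995/0.005 = 199.
Need (69/131) × 7ⁿ ≥ 199, i.e. 7ⁿ ≥ 26069/69.
7³ = 343 falls short of 26069/69 but 7⁴ = 2401 reaches it, so n = 4.

4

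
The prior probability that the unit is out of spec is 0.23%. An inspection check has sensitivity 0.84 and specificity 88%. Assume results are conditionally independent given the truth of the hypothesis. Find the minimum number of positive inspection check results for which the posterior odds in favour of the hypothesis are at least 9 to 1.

Prior odds = 0.0023/0.9977 = 23/9977.
False-positive rate = 1 − 0.88 = 0.12; likelihood ratio of a positive = 0.84/0.12 = 7.
Target odds = 9.
Require 7ⁿ ≥ 9 ÷ (23/9977) = 89793/23.
7⁴ = 2401 falls short of 89793/23 but 7⁵ = 16807 reaches it, so n = 5.

5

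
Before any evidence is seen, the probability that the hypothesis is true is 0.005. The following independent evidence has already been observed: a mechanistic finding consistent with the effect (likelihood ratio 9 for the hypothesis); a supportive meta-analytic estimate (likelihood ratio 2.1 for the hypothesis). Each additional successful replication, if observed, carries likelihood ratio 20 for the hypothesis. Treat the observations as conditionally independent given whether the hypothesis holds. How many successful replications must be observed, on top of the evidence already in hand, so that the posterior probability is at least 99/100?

3

Prior odds = 0.005/0.995 = 1/199.
Combined Bayes factor of the evidence already in hand = 9 × 2.1 = 18.9.
Odds after that evidence = (1/199) × 18.9 = 189/1990.
Target odds = 0.99/0.01 = 99.
Need 20ⁿ ≥ 99 ÷ (189/1990) = 21890/21.
20² = 400 falls short of 21890/21 but 20³ = 8000 reaches it, so n = 3.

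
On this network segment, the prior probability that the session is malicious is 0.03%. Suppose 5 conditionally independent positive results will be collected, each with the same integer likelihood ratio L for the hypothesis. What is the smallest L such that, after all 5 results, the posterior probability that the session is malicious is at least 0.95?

10

Prior odds = 0.0003/0.9997 = 3/9997.
Target odds = 0.95/0.05 = 19.
Need L⁵ ≥ 19 ÷ (3/9997) = 189943/3.
9⁵ = 59049 < 189943/3 ≤ 100000 = 10⁵, so L = 10.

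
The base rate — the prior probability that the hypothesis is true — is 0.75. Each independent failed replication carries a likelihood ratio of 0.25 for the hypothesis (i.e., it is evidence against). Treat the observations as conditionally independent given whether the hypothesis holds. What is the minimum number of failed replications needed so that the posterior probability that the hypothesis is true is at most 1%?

5

Prior odds: 0.75 ÷ 0.25 = 3.
Likelihood ratio per failed replication = 0.25.
Target posterior odds = 0.01/0.99 = 1/99.
Need 3 × 0.25ⁿ ≤ 1/99, i.e. 0.25ⁿ ≤ 1/297.
0.25⁴ = 0.00390625 is still above 1/297 but 0.25⁵ = 1/1024 is at or below it, so n = 5.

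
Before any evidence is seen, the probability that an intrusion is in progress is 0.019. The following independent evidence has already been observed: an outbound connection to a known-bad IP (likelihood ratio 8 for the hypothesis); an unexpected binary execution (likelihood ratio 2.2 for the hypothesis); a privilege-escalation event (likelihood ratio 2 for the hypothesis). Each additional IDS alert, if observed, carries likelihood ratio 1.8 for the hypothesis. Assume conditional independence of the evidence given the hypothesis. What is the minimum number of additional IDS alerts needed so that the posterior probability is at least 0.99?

Prior odds = 0.019/0.981 = 19/981.
Combined Bayes factor of the evidence already in hand = 8 × 2.2 × 2 = 35.2.
Odds after that evidence = (19/981) × 35.2 = 3344/4905.
Target odds = 0.99/0.01 = 99.
Need 1.8ⁿ ≥ 99 ÷ (3344/4905) = 44145/304.
1.8⁸ = 43046721/390625 falls short of 44145/304 but 1.8⁹ = 387420489/1953125 reaches it, so n = 9.

9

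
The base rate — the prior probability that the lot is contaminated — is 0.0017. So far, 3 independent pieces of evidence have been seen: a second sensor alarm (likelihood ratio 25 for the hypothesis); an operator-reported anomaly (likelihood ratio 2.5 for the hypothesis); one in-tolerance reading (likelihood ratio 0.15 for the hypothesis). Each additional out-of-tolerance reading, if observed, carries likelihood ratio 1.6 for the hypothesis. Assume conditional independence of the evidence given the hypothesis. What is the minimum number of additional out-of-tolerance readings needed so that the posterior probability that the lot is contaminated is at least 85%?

Prior odds = 0.0017/0.9983 = 17/9983.
Combined Bayes factor of the evidence already in hand = 25 × 2.5 × 0.15 = 9.375.
Odds after that evidence = (17/9983) × 9.375 = 1275/79864.
Target odds = 0.85/0.15 = 17/3.
Need 1.6ⁿ ≥ 17/3 ÷ (1275/79864) = 79864/225.
1.6¹² ≈281.475 falls short of 79864/225 but 1.6¹³ ≈450.36 reaches it, so n = 13.

13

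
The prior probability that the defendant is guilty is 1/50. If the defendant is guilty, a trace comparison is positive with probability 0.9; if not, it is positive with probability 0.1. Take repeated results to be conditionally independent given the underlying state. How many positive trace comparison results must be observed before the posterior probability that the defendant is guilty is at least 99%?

Prior odds: 0.02 ÷ 0.98 = 1/49.
Likelihood ratio of a positive = 0.9/0.1 = 9.
Target posterior odds = 0.99/0.01 = 99.
Require 9ⁿ ≥ 99 ÷ (1/49) = 4851.
9³ = 729 falls short of 4851 but 9⁴ = 6561 reaches it, so n = 4.

4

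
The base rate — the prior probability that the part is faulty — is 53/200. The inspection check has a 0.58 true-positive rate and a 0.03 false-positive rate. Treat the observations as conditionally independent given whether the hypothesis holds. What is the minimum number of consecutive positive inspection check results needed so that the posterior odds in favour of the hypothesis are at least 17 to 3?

1

Prior odds = 0.265/0.735 = 53/147.
Likelihood ratio of a positive result = 0.58/0.03 = 58/3.
Target odds = 17/3.
Need (53/147) × (58/3)ⁿ ≥ 17/3, i.e. (58/3)ⁿ ≥ 833/53.
(58/3)¹ = 58/3, which meets the required 833/53; so n = 1.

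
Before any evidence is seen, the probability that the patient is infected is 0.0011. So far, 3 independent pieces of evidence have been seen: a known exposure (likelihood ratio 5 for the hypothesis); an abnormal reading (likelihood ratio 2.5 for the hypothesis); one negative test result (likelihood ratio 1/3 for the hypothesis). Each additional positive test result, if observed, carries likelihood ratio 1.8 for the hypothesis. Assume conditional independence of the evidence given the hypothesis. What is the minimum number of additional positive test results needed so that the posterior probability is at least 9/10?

13

Prior odds = 0.0011/0.9989 = 11/9989.
Combined Bayes factor of the evidence already in hand = 5 × 2.5 × (1/3) = 25/6.
Odds after that evidence = (11/9989) × 25/6 = 275/59934.
Target odds = 0.9/0.1 = 9.
Need 1.8ⁿ ≥ 9 ÷ (275/59934) = 539406/275.
1.8¹² ≈1156.83 falls short of 539406/275 but 1.8¹³ ≈2082.3 reaches it, so n = 13.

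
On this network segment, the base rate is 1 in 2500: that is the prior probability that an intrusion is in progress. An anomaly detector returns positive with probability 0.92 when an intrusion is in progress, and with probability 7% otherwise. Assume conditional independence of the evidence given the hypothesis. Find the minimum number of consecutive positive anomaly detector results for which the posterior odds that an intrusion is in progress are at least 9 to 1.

Prior odds = 0.0004/0.9996 = 1/2499.
Likelihood ratio of a positive result = 0.92/0.07 = 92/7.
Target odds = 9.
Need (1/2499) × (92/7)ⁿ ≥ 9, i.e. (92/7)ⁿ ≥ 22491.
(92/7)³ = 778688/343 falls short of 22491 but (92/7)⁴ = 71639296/2401 reaches it, so n = 4.

4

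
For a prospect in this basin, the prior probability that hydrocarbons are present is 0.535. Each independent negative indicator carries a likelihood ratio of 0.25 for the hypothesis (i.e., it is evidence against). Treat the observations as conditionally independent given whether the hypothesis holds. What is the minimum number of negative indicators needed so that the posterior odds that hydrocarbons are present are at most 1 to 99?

4

Prior odds = 0.535/0.465 = 107/93.
Likelihood ratio per negative indicator = 0.25.
Target odds = 1/99.
Require 0.25ⁿ ≤ 1/99 ÷ (107/93) = 31/3531.
0.25³ = 0.015625 is still above 31/3531 but 0.25⁴ = 0.00390625 is at or below it, so n = 4.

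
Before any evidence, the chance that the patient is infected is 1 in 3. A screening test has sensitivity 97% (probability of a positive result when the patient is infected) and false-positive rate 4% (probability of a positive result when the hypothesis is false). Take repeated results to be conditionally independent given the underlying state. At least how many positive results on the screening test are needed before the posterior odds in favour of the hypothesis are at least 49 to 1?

Prior odds: (1/3) ÷ (2/3) = 0.5.
Likelihood ratio of a positive result = 0.97/0.04 = 24.25.
Target odds = 49.
Need 0.5 × 24.25ⁿ ≥ 49, i.e. 24.25ⁿ ≥ 98.
24.25¹ = 24.25 falls short of 98 but 24.25² = 588.0625 reaches it, so n = 2.

2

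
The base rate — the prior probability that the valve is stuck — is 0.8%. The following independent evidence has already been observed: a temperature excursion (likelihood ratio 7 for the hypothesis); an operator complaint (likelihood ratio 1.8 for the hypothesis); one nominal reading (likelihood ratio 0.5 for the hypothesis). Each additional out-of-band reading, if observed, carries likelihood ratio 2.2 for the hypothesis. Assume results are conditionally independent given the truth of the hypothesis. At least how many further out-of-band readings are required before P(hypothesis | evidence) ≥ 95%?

Prior odds = 0.008/0.992 = 1/124.
Combined Bayes factor of the evidence already in hand = 7 × 1.8 × 0.5 = 6.3.
Odds after that evidence = (1/124) × 6.3 = 63/1240.
Target odds = 0.95/0.05 = 19.
Need 2.2ⁿ ≥ 19 ÷ (63/1240) = 23560/63.
2.2⁷ = 19487171/78125 falls short of 23560/63 but 2.2⁸ = 214358881/390625 reaches it, so n = 8.

8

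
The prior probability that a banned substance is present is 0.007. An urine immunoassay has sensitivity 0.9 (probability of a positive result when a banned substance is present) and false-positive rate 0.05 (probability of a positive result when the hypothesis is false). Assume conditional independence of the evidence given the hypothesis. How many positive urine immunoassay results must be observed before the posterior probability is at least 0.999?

5

Prior odds: 0.007 ÷ 0.993 = 7/993.
Likelihood ratio of a positive result = 0.9/0.05 = 18.
Target odds: 0.999 ÷ 0.001 = 999.
Need (7/993) × 18ⁿ ≥ 999, i.e. 18ⁿ ≥ 992007/7.
18⁴ = 104976 falls short of 992007/7 but 18⁵ = 1889568 reaches it, so n = 5.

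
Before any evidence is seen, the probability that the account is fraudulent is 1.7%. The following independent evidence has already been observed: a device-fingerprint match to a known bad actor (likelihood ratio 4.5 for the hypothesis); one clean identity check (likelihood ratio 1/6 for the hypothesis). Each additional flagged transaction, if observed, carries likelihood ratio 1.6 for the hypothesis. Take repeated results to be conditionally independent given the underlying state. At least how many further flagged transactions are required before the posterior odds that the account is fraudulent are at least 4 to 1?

Prior odds = 0.017/0.983 = 17/983.
Combined Bayes factor of the evidence already in hand = 4.5 × (1/6) = 0.75.
Odds after that evidence = (17/983) × 0.75 = 51/3932.
Target odds = 4.
Need 1.6ⁿ ≥ 4 ÷ (51/3932) = 15728/51.
1.6¹² ≈281.475 falls short of 15728/51 but 1.6¹³ ≈450.36 reaches it, so n = 13.

13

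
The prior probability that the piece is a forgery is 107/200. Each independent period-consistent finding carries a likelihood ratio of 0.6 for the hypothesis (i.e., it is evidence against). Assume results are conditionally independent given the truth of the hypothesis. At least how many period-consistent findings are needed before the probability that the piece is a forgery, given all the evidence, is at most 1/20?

Prior odds = 0.535/0.465 = 107/93.
Likelihood ratio per period-consistent finding = 0.6.
Target odds: 0.05 ÷ 0.95 = 1/19.
Need (107/93) × 0.6ⁿ ≤ 1/19, i.e. 0.6ⁿ ≤ 93/2033.
0.6⁶ = 729/15625 is still above 93/2033 but 0.6⁷ = 2187/78125 is at or below it, so n = 7.

7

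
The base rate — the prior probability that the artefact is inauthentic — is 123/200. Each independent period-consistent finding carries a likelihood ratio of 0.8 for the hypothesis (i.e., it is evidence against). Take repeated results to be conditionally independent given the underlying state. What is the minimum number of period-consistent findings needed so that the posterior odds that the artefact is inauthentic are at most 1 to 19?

Prior odds: 0.615 ÷ 0.385 = 123/77.
Likelihood ratio per period-consistent finding = 0.8.
Target odds = 1/19.
Require 0.8ⁿ ≤ 1/19 ÷ (123/77) = 77/2337.
0.8¹⁵ ≈0.0351844 is still above 77/2337 but 0.8¹⁶ ≈0.0281475 is at or below it, so n = 16.

16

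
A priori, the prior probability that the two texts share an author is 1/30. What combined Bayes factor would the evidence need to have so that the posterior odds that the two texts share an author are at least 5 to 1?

Prior odds = (1/30)/(29/30) = 1/29.
Target odds = 5.
Required Bayes factor = 5 ÷ (1/29) = 145.

145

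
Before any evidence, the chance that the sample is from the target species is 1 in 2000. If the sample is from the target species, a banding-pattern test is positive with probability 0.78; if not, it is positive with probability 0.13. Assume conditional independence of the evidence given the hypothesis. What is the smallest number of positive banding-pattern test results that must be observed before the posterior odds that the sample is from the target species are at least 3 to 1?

Prior odds = 0.0005/0.9995 = 1/1999.
Likelihood ratio of a positive = 0.78/0.13 = 6.
Target odds = 3.
Require 6ⁿ ≥ 3 ÷ (1/1999) = 5997.
6⁴ = 1296 falls short of 5997 but 6⁵ = 7776 reaches it, so n = 5.

5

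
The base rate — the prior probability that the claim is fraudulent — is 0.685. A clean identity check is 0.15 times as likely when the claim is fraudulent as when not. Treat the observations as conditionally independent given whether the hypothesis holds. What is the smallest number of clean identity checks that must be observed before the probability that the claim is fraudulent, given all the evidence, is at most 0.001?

Prior odds = 0.685/0.315 = 137/63.
Likelihood ratio per clean identity check = 0.15.
Target posterior odds = 0.001/0.999 = 1/999.
Need (137/63) × 0.15ⁿ ≤ 1/999, i.e. 0.15ⁿ ≤ 7/15207.
0.15⁴ = 81/160000 is still above 7/15207 but 0.15⁵ = 243/3200000 is at or below it, so n = 5.

5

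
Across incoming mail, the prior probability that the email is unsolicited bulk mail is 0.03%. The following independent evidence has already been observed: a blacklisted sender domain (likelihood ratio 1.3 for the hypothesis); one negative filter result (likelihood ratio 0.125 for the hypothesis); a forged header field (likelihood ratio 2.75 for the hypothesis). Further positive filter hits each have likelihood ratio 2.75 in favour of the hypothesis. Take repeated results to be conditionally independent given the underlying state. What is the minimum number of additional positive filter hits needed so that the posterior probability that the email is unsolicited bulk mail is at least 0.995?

15

Prior odds = 0.0003/0.9997 = 3/9997.
Combined Bayes factor of the evidence already in hand = 1.3 × 0.125 × 2.75 = 0.446875.
Odds after that evidence = (3/9997) × 0.446875 = 33/246080.
Target odds = 0.995/0.005 = 199.
Need 2.75ⁿ ≥ 199 ÷ (33/246080) = 48969920/33.
2.75¹⁴ ≈1.41468e+06 falls short of 48969920/33 but 2.75¹⁵ ≈3.89037e+06 reaches it, so n = 15.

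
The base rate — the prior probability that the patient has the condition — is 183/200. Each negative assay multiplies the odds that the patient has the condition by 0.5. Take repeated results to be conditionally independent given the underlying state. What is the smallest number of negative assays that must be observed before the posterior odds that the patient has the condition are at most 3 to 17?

Prior odds: 0.915 ÷ 0.085 = 183/17.
Likelihood ratio per negative assay = 0.5.
Target odds = 3/17.
Require 0.5ⁿ ≤ 3/17 ÷ (183/17) = 1/61.
0.5⁵ = 0.03125 is still above 1/61 but 0.5⁶ = 0.015625 is at or below it, so n = 6.

6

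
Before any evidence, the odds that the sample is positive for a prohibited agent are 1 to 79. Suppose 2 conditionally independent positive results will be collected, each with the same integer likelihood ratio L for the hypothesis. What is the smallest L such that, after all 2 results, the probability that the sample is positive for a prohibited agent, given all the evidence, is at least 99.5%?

Prior odds = 1/79.
Target odds = 0.995/0.005 = 199.
Need L² ≥ 199 ÷ (1/79) = 15721.
125² = 15625 < 15721 ≤ 15876 = 126², so L = 126.

126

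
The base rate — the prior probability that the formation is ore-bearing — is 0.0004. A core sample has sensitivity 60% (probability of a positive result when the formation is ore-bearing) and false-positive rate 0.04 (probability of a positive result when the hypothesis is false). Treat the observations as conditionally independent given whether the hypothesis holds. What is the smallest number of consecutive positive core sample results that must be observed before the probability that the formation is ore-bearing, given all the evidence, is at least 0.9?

Prior odds = 0.0004/0.9996 = 1/2499.
Likelihood ratio of a positive result = 0.6/0.04 = 15.
Target posterior odds = 0.9/0.1 = 9.
Need (1/2499) × 15ⁿ ≥ 9, i.e. 15ⁿ ≥ 22491.
15³ = 3375 falls short of 22491 but 15⁴ = 50625 reaches it, so n = 4.

4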